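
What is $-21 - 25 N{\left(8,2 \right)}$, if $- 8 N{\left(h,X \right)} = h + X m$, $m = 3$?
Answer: $\frac{91}{4} \approx 22.75$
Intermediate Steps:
$N{\left(h,X \right)} = - \frac{3 X}{8} - \frac{h}{8}$ ($N{\left(h,X \right)} = - \frac{h + X 3}{8} = - \frac{h + 3 X}{8} = - \frac{3 X}{8} - \frac{h}{8}$)
$-21 - 25 N{\left(8,2 \right)} = -21 - 25 \left(\left(- \frac{3}{8}\right) 2 - 1\right) = -21 - 25 \left(- \frac{3}{4} - 1\right) = -21 - - \frac{175}{4} = -21 + \frac{175}{4} = \frac{91}{4}$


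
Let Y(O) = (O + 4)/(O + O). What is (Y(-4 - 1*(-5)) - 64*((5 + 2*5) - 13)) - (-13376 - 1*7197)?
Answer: 40895/2 ≈ 20448.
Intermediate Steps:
Y(O) = (4 + O)/(2*O) (Y(O) = (4 + O)/((2*O)) = (4 + O)*(1/(2*O)) = (4 + O)/(2*O))
(Y(-4 - 1*(-5)) - 64*((5 + 2*5) - 13)) - (-13376 - 1*7197) = ((4 + (-4 - 1*(-5)))/(2*(-4 - 1*(-5))) - 64*((5 + 2*5) - 13)) - (-13376 - 1*7197) = ((4 + (-4 + 5))/(2*(-4 + 5)) - 64*((5 + 10) - 13)) - (-13376 - 7197) = ((½)*(4 + 1)/1 - 64*(15 - 13)) - 1*(-20573) = ((½)*1*5 - 64*2) + 20573 = (5/2 - 128) + 20573 = -251/2 + 20573 = 40895/2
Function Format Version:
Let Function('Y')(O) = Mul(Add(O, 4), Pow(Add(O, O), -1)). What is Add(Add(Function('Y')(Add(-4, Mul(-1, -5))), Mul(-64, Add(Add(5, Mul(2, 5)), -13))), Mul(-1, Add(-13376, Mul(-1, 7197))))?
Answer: Rational(40895, 2) ≈ 20448.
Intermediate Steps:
Function('Y')(O) = Mul(Rational(1, 2), Pow(O, -1), Add(4, O)) (Function('Y')(O) = Mul(Add(4, O), Pow(Mul(2, O), -1)) = Mul(Add(4, O), Mul(Rational(1, 2), Pow(O, -1))) = Mul(Rational(1, 2), Pow(O, -1), Add(4, O)))
Add(Add(Function('Y')(Add(-4, Mul(-1, -5))), Mul(-64, Add(Add(5, Mul(2, 5)), -13))), Mul(-1, Add(-13376, Mul(-1, 7197)))) = Add(Add(Mul(Rational(1, 2), Pow(Add(-4, Mul(-1, -5)), -1), Add(4, Add(-4, Mul(-1, -5)))), Mul(-64, Add(Add(5, Mul(2, 5)), -13))), Mul(-1, Add(-13376, Mul(-1, 7197)))) = Add(Add(Mul(Rational(1, 2), Pow(Add(-4, 5), -1), Add(4, Add(-4, 5))), Mul(-64, Add(Add(5, 10), -13))), Mul(-1, Add(-13376, -7197))) = Add(Add(Mul(Rational(1, 2), Pow(1, -1), Add(4, 1)), Mul(-64, Add(15, -13))), Mul(-1, -20573)) = Add(Add(Mul(Rational(1, 2), 1, 5), Mul(-64, 2)), 20573) = Add(Add(Rational(5, 2), -128), 20573) = Add(Rational(-251, 2), 20573) = Rational(40895, 2)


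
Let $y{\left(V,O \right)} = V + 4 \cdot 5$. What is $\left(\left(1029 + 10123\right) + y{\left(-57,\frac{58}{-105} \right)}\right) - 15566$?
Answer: $-4451$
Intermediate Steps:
$y{\left(V,O \right)} = 20 + V$ ($y{\left(V,O \right)} = V + 20 = 20 + V$)
$\left(\left(1029 + 10123\right) + y{\left(-57,\frac{58}{-105} \right)}\right) - 15566 = \left(\left(1029 + 10123\right) + \left(20 - 57\right)\right) - 15566 = \left(11152 - 37\right) - 15566 = 11115 - 15566 = -4451$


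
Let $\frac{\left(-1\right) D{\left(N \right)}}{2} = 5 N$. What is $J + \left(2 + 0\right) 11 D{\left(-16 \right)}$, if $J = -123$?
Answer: $3397$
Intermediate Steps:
$D{\left(N \right)} = - 10 N$ ($D{\left(N \right)} = - 2 \cdot 5 N = - 10 N$)
$J + \left(2 + 0\right) 11 D{\left(-16 \right)} = -123 + \left(2 + 0\right) 11 \left(\left(-10\right) \left(-16\right)\right) = -123 + 2 \cdot 11 \cdot 160 = -123 + 22 \cdot 160 = -123 + 3520 = 3397$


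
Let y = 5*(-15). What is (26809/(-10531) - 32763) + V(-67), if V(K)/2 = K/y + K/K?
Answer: -25876056346/789825 ≈ -32762.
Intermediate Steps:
y = -75
V(K) = 2 - 2*K/75 (V(K) = 2*(K/(-75) + K/K) = 2*(K*(-1/75) + 1) = 2*(-K/75 + 1) = 2*(1 - K/75) = 2 - 2*K/75)
(26809/(-10531) - 32763) + V(-67) = (26809/(-10531) - 32763) + (2 - 2/75*(-67)) = (26809*(-1/10531) - 32763) + (2 + 134/75) = (-26809/10531 - 32763) + 284/75 = -345053962/10531 + 284/75 = -25876056346/789825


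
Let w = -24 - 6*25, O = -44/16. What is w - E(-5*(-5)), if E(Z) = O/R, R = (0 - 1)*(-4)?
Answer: -2773/16 ≈ -173.31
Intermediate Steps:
O = -11/4 (O = -44*1/16 = -11/4 ≈ -2.7500)
R = 4 (R = -1*(-4) = 4)
w = -174 (w = -24 - 150 = -174)
E(Z) = -11/16 (E(Z) = -11/4/4 = -11/4*¼ = -11/16)
w - E(-5*(-5)) = -174 - 1*(-11/16) = -174 + 11/16 = -2773/16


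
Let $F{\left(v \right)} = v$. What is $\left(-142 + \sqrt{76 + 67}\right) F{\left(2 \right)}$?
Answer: $-284 + 2 \sqrt{143} \approx -260.08$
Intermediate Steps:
$\left(-142 + \sqrt{76 + 67}\right) F{\left(2 \right)} = \left(-142 + \sqrt{76 + 67}\right) 2 = \left(-142 + \sqrt{143}\right) 2 = -284 + 2 \sqrt{143}$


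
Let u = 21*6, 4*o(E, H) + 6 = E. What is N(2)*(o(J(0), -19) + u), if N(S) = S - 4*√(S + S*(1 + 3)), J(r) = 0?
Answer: 249 - 498*√10 ≈ -1325.8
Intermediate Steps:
o(E, H) = -3/2 + E/4
u = 126
N(S) = S - 4*√5*√S (N(S) = S - 4*√(S + S*4) = S - 4*√(S + 4*S) = S - 4*√5*√S)
N(2)*(o(J(0), -19) + u) = (2 - 4*√5*√2)*((-3/2 + (¼)*0) + 126) = (2 - 4*√10)*((-3/2 + 0) + 126) = (2 - 4*√10)*(-3/2 + 126) = (2 - 4*√10)*(249/2) = 249 - 498*√10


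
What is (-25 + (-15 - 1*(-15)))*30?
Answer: -750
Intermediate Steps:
(-25 + (-15 - 1*(-15)))*30 = (-25 + (-15 + 15))*30 = (-25 + 0)*30 = -25*30 = -750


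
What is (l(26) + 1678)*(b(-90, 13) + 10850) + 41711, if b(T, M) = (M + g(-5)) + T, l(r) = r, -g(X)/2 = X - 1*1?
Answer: 18419351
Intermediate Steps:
g(X) = 2 - 2*X (g(X) = -2*(X - 1*1) = -2*(X - 1) = -2*(-1 + X) = 2 - 2*X)
b(T, M) = 12 + M + T (b(T, M) = (M + (2 - 2*(-5))) + T = (M + (2 + 10)) + T = (M + 12) + T = (12 + M) + T = 12 + M + T)
(l(26) + 1678)*(b(-90, 13) + 10850) + 41711 = (26 + 1678)*((12 + 13 - 90) + 10850) + 41711 = 1704*(-65 + 10850) + 41711 = 1704*10785 + 41711 = 18377640 + 41711 = 18419351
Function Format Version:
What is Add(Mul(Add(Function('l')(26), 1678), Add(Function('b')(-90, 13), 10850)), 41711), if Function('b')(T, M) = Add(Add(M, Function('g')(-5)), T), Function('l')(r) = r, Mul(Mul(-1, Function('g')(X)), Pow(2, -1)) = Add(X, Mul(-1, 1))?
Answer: 18419351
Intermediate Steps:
Function('g')(X) = Add(2, Mul(-2, X)) (Function('g')(X) = Mul(-2, Add(X, Mul(-1, 1))) = Mul(-2, Add(X, -1)) = Mul(-2, Add(-1, X)) = Add(2, Mul(-2, X)))
Function('b')(T, M) = Add(12, M, T) (Function('b')(T, M) = Add(Add(M, Add(2, Mul(-2, -5))), T) = Add(Add(M, Add(2, 10)), T) = Add(Add(M, 12), T) = Add(Add(12, M), T) = Add(12, M, T))
Add(Mul(Add(Function('l')(26), 1678), Add(Function('b')(-90, 13), 10850)), 41711) = Add(Mul(Add(26, 1678), Add(Add(12, 13, -90), 10850)), 41711) = Add(Mul(1704, Add(-65, 10850)), 41711) = Add(Mul(1704, 10785), 41711) = Add(18377640, 41711) = 18419351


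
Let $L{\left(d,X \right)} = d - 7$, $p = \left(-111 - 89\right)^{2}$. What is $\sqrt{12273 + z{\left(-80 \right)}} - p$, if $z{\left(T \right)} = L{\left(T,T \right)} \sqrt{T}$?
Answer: $-40000 + \sqrt{12273 - 348 i \sqrt{5}} \approx -39889.0 - 3.5103 i$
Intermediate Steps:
$p = 40000$ ($p = \left(-200\right)^{2} = 40000$)
$L{\left(d,X \right)} = -7 + d$
$z{\left(T \right)} = \sqrt{T} \left(-7 + T\right)$ ($z{\left(T \right)} = \left(-7 + T\right) \sqrt{T} = \sqrt{T} \left(-7 + T\right)$)
$\sqrt{12273 + z{\left(-80 \right)}} - p = \sqrt{12273 + \sqrt{-80} \left(-7 - 80\right)} - 40000 = \sqrt{12273 + 4 i \sqrt{5} \left(-87\right)} - 40000 = \sqrt{12273 - 348 i \sqrt{5}} - 40000 = -40000 + \sqrt{12273 - 348 i \sqrt{5}}$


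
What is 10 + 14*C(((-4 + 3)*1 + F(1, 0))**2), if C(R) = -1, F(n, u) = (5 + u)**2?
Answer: -4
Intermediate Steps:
10 + 14*C(((-4 + 3)*1 + F(1, 0))**2) = 10 + 14*(-1) = 10 - 14 = -4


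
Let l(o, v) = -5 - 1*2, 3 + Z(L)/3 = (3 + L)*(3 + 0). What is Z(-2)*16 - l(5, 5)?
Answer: 7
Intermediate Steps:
Z(L) = 18 + 9*L (Z(L) = -9 + 3*((3 + L)*(3 + 0)) = -9 + 3*((3 + L)*3) = -9 + 3*(9 + 3*L) = -9 + (27 + 9*L) = 18 + 9*L)
l(o, v) = -7 (l(o, v) = -5 - 2 = -7)
Z(-2)*16 - l(5, 5) = (18 + 9*(-2))*16 - 1*(-7) = (18 - 18)*16 + 7 = 0*16 + 7 = 0 + 7 = 7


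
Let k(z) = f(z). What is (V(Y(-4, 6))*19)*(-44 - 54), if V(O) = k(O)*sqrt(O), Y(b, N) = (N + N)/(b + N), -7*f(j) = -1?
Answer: -266*sqrt(6) ≈ -651.56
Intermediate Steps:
f(j) = 1/7 (f(j) = -1/7*(-1) = 1/7)
k(z) = 1/7
Y(b, N) = 2*N/(N + b) (Y(b, N) = (2*N)/(N + b) = 2*N/(N + b))
V(O) = sqrt(O)/7
(V(Y(-4, 6))*19)*(-44 - 54) = ((sqrt(2*6/(6 - 4))/7)*19)*(-44 - 54) = ((sqrt(2*6/2)/7)*19)*(-98) = ((sqrt(2*6*(1/2))/7)*19)*(-98) = ((sqrt(6)/7)*19)*(-98) = (19*sqrt(6)/7)*(-98) = -266*sqrt(6)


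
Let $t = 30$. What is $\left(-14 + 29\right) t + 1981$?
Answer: $2431$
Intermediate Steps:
$\left(-14 + 29\right) t + 1981 = \left(-14 + 29\right) 30 + 1981 = 15 \cdot 30 + 1981 = 450 + 1981 = 2431$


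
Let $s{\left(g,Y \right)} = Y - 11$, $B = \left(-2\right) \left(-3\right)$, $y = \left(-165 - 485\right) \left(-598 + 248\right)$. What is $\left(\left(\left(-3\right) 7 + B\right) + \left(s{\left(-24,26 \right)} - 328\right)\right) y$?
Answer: $-74620000$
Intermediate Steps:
$y = 227500$ ($y = \left(-650\right) \left(-350\right) = 227500$)
$B = 6$
$s{\left(g,Y \right)} = -11 + Y$ ($s{\left(g,Y \right)} = Y - 11 = -11 + Y$)
$\left(\left(\left(-3\right) 7 + B\right) + \left(s{\left(-24,26 \right)} - 328\right)\right) y = \left(\left(\left(-3\right) 7 + 6\right) + \left(\left(-11 + 26\right) - 328\right)\right) 227500 = \left(\left(-21 + 6\right) + \left(15 - 328\right)\right) 227500 = \left(-15 - 313\right) 227500 = \left(-328\right) 227500 = -74620000$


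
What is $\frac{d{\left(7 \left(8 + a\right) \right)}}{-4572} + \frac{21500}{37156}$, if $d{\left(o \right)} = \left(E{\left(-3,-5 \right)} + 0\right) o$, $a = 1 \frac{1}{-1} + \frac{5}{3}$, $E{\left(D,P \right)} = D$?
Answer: $\frac{13132549}{21234654} \approx 0.61845$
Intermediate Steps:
$a = \frac{2}{3}$ ($a = 1 \left(-1\right) + 5 \cdot \frac{1}{3} = -1 + \frac{5}{3} = \frac{2}{3} \approx 0.66667$)
$d{\left(o \right)} = - 3 o$ ($d{\left(o \right)} = \left(-3 + 0\right) o = - 3 o$)
$\frac{d{\left(7 \left(8 + a\right) \right)}}{-4572} + \frac{21500}{37156} = \frac{\left(-3\right) 7 \left(8 + \frac{2}{3}\right)}{-4572} + \frac{21500}{37156} = - 3 \cdot 7 \cdot \frac{26}{3} \left(- \frac{1}{4572}\right) + 21500 \cdot \frac{1}{37156} = \left(-3\right) \frac{182}{3} \left(- \frac{1}{4572}\right) + \frac{5375}{9289} = \left(-182\right) \left(- \frac{1}{4572}\right) + \frac{5375}{9289} = \frac{91}{2286} + \frac{5375}{9289} = \frac{13132549}{21234654}$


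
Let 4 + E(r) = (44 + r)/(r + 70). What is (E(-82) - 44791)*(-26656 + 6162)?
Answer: 2753891497/3 ≈ 9.1796e+8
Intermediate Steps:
E(r) = -4 + (44 + r)/(70 + r) (E(r) = -4 + (44 + r)/(r + 70) = -4 + (44 + r)/(70 + r))
(E(-82) - 44791)*(-26656 + 6162) = ((-236 - 3*(-82))/(70 - 82) - 44791)*(-26656 + 6162) = ((-236 + 246)/(-12) - 44791)*(-20494) = (-1/12*10 - 44791)*(-20494) = (-⅚ - 44791)*(-20494) = -268751/6*(-20494) = 2753891497/3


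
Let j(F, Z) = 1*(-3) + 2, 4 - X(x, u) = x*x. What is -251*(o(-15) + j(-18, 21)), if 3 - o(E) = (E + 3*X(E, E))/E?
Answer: 54216/5 ≈ 10843.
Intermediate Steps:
X(x, u) = 4 - x² (X(x, u) = 4 - x*x = 4 - x²)
o(E) = 3 - (12 + E - 3*E²)/E (o(E) = 3 - (E + 3*(4 - E²))/E = 3 - (E + (12 - 3*E²))/E = 3 - (12 + E - 3*E²)/E)
j(F, Z) = -1 (j(F, Z) = -3 + 2 = -1)
-251*(o(-15) + j(-18, 21)) = -251*((2 - 12/(-15) + 3*(-15)) - 1) = -251*((2 - 12*(-1/15) - 45) - 1) = -251*((2 + ⅘ - 45) - 1) = -251*(-211/5 - 1) = -251*(-216/5) = 54216/5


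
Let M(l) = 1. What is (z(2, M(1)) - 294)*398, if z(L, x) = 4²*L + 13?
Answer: -99102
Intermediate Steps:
z(L, x) = 13 + 16*L (z(L, x) = 16*L + 13 = 13 + 16*L)
(z(2, M(1)) - 294)*398 = ((13 + 16*2) - 294)*398 = ((13 + 32) - 294)*398 = (45 - 294)*398 = -249*398 = -99102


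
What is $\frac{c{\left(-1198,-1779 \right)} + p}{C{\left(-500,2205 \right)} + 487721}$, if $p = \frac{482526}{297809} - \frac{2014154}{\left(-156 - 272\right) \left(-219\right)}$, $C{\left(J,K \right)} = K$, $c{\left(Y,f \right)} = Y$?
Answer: $- \frac{16997928210389}{6837954304432044} \approx -0.0024858$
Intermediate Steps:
$p = - \frac{277302530777}{13957116594}$ ($p = 482526 \cdot \frac{1}{297809} - \frac{2014154}{\left(-428\right) \left(-219\right)} = \frac{482526}{297809} - \frac{2014154}{93732} = \frac{482526}{297809} - \frac{1007077}{46866} = - \frac{277302530777}{13957116594} \approx -19.868$)
$\frac{c{\left(-1198,-1779 \right)} + p}{C{\left(-500,2205 \right)} + 487721} = \frac{-1198 - \frac{277302530777}{13957116594}}{2205 + 487721} = - \frac{16997928210389}{13957116594 \cdot 489926} = \left(- \frac{16997928210389}{13957116594}\right) \frac{1}{489926} = - \frac{16997928210389}{6837954304432044}$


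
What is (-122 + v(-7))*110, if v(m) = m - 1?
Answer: -14300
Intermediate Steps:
v(m) = -1 + m
(-122 + v(-7))*110 = (-122 + (-1 - 7))*110 = (-122 - 8)*110 = -130*110 = -14300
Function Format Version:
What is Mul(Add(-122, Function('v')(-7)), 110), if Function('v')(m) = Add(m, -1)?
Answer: -14300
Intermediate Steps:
Function('v')(m) = Add(-1, m)
Mul(Add(-122, Function('v')(-7)), 110) = Mul(Add(-122, Add(-1, -7)), 110) = Mul(Add(-122, -8), 110) = Mul(-130, 110) = -14300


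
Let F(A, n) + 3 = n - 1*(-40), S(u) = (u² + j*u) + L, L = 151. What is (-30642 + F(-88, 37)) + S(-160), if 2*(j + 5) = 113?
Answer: -13057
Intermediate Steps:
j = 103/2 (j = -5 + (½)*113 = -5 + 113/2 = 103/2 ≈ 51.500)
S(u) = 151 + u² + 103*u/2 (S(u) = (u² + 103*u/2) + 151 = 151 + u² + 103*u/2)
F(A, n) = 37 + n (F(A, n) = -3 + (n - 1*(-40)) = -3 + (n + 40) = -3 + (40 + n) = 37 + n)
(-30642 + F(-88, 37)) + S(-160) = (-30642 + (37 + 37)) + (151 + (-160)² + (103/2)*(-160)) = (-30642 + 74) + (151 + 25600 - 8240) = -30568 + 17511 = -13057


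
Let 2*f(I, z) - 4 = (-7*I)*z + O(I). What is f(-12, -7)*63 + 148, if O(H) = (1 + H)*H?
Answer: -14090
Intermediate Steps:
O(H) = H*(1 + H)
f(I, z) = 2 + I*(1 + I)/2 - 7*I*z/2 (f(I, z) = 2 + ((-7*I)*z + I*(1 + I))/2 = 2 + (-7*I*z + I*(1 + I))/2 = 2 + (I*(1 + I) - 7*I*z)/2 = 2 + (I*(1 + I)/2 - 7*I*z/2) = 2 + I*(1 + I)/2 - 7*I*z/2)
f(-12, -7)*63 + 148 = (2 + (½)*(-12)*(1 - 12) - 7/2*(-12)*(-7))*63 + 148 = (2 + (½)*(-12)*(-11) - 294)*63 + 148 = (2 + 66 - 294)*63 + 148 = -226*63 + 148 = -14238 + 148 = -14090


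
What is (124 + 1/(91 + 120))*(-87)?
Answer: -2276355/211 ≈ -10788.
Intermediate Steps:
(124 + 1/(91 + 120))*(-87) = (124 + 1/211)*(-87) = (26165/211)*(-87) = -2276355/211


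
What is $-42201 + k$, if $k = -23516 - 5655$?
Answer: $-71372$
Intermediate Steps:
$k = -29171$
$-42201 + k = -42201 - 29171 = -71372$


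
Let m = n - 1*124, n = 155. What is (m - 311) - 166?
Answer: -446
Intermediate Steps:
m = 31 (m = 155 - 1*124 = 155 - 124 = 31)
(m - 311) - 166 = (31 - 311) - 166 = -280 - 166 = -446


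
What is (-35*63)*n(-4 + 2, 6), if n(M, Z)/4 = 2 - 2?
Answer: 0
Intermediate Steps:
n(M, Z) = 0 (n(M, Z) = 4*(2 - 2) = 4*0 = 0)
(-35*63)*n(-4 + 2, 6) = -35*63*0 = -2205*0 = 0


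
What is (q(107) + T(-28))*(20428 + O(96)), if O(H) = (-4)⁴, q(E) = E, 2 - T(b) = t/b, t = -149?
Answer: 15011413/7 ≈ 2.1445e+6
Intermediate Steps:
T(b) = 2 + 149/b (T(b) = 2 - (-149)/b = 2 + 149/b)
O(H) = 256
(q(107) + T(-28))*(20428 + O(96)) = (107 + (2 + 149/(-28)))*(20428 + 256) = (107 + (2 + 149*(-1/28)))*20684 = (107 + (2 - 149/28))*20684 = (107 - 93/28)*20684 = (2903/28)*20684 = 15011413/7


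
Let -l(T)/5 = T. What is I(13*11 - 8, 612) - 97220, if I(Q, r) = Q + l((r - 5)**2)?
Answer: -1939330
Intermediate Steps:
l(T) = -5*T
I(Q, r) = Q - 5*(-5 + r)**2 (I(Q, r) = Q - 5*(r - 5)**2 = Q - 5*(-5 + r)**2)
I(13*11 - 8, 612) - 97220 = ((13*11 - 8) - 5*(-5 + 612)**2) - 97220 = ((143 - 8) - 5*607**2) - 97220 = (135 - 5*368449) - 97220 = (135 - 1842245) - 97220 = -1842110 - 97220 = -1939330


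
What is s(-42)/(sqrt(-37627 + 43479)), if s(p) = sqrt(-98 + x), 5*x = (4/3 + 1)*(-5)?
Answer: I*sqrt(26961)/1254 ≈ 0.13094*I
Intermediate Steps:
x = -7/3 (x = ((4/3 + 1)*(-5))/5 = ((7/3)*(-5))/5 = (1/5)*(-35/3) = -7/3 ≈ -2.3333)
s(p) = I*sqrt(903)/3 (s(p) = sqrt(-98 - 7/3) = sqrt(-301/3) = I*sqrt(903)/3)
s(-42)/(sqrt(-37627 + 43479)) = (I*sqrt(903)/3)/(sqrt(-37627 + 43479)) = (I*sqrt(903)/3)/(sqrt(5852)) = (I*sqrt(903)/3)/((2*sqrt(1463))) = (I*sqrt(903)/3)*(sqrt(1463)/2926) = I*sqrt(26961)/1254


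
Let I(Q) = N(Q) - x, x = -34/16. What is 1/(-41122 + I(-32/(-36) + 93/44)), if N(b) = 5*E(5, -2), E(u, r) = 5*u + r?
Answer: -8/328039 ≈ -2.4387e-5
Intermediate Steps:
E(u, r) = r + 5*u
N(b) = 115 (N(b) = 5*(-2 + 5*5) = 5*(-2 + 25) = 5*23 = 115)
x = -17/8 (x = -34*1/16 = -17/8 ≈ -2.1250)
I(Q) = 937/8 (I(Q) = 115 - 1*(-17/8) = 115 + 17/8 = 937/8)
1/(-41122 + I(-32/(-36) + 93/44)) = 1/(-41122 + 937/8) = 1/(-328039/8) = -8/328039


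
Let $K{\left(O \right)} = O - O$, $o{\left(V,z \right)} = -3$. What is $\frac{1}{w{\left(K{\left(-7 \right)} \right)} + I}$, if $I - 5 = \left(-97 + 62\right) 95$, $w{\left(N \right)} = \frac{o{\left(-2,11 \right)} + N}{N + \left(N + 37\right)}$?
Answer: $- \frac{37}{122843} \approx -0.0003012$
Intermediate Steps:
$K{\left(O \right)} = 0$
$w{\left(N \right)} = \frac{-3 + N}{37 + 2 N}$ ($w{\left(N \right)} = \frac{-3 + N}{N + \left(N + 37\right)} = \frac{-3 + N}{N + \left(37 + N\right)} = \frac{-3 + N}{37 + 2 N}$)
$I = -3320$ ($I = 5 + \left(-97 + 62\right) 95 = 5 - 3325 = -3320$)
$\frac{1}{w{\left(K{\left(-7 \right)} \right)} + I} = \frac{1}{\frac{-3 + 0}{37 + 2 \cdot 0} - 3320} = \frac{1}{\frac{1}{37 + 0} \left(-3\right) - 3320} = \frac{1}{\frac{1}{37} \left(-3\right) - 3320} = \frac{1}{- \frac{3}{37} - 3320} = \frac{1}{- \frac{122843}{37}} = - \frac{37}{122843}$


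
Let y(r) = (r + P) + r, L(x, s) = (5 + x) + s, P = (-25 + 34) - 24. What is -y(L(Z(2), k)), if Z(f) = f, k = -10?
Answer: 21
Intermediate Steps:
P = -15 (P = 9 - 24 = -15)
L(x, s) = 5 + s + x
y(r) = -15 + 2*r (y(r) = (r - 15) + r = (-15 + r) + r = -15 + 2*r)
-y(L(Z(2), k)) = -(-15 + 2*(5 - 10 + 2)) = -(-15 + 2*(-3)) = -(-15 - 6) = -1*(-21) = 21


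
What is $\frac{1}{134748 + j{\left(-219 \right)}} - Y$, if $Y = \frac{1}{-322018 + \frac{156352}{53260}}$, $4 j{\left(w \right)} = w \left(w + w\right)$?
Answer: $\frac{474155597}{50412531172962} \approx 9.4055 \cdot 10^{-6}$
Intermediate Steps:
$j{\left(w \right)} = \frac{w^{2}}{2}$ ($j{\left(w \right)} = \frac{w \left(w + w\right)}{4} = \frac{w 2 w}{4} = \frac{2 w^{2}}{4} = \frac{w^{2}}{2}$)
$Y = - \frac{13315}{4287630582}$ ($Y = \frac{1}{-322018 + 156352 \cdot \frac{1}{53260}} = \frac{1}{-322018 + \frac{39088}{13315}} = \frac{1}{- \frac{4287630582}{13315}} = - \frac{13315}{4287630582} \approx -3.1054 \cdot 10^{-6}$)
$\frac{1}{134748 + j{\left(-219 \right)}} - Y = \frac{1}{134748 + \frac{\left(-219\right)^{2}}{2}} - - \frac{13315}{4287630582} = \frac{1}{134748 + \frac{1}{2} \cdot 47961} + \frac{13315}{4287630582} = \frac{1}{134748 + \frac{47961}{2}} + \frac{13315}{4287630582} = \frac{1}{\frac{317457}{2}} + \frac{13315}{4287630582} = \frac{2}{317457} + \frac{13315}{4287630582} = \frac{474155597}{50412531172962}$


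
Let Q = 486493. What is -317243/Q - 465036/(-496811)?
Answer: 9803849525/34527867689 ≈ 0.28394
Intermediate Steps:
-317243/Q - 465036/(-496811) = -317243/486493 - 465036/(-496811) = -317243*1/486493 - 465036*(-1/496811) = -317243/486493 + 465036/496811 = 9803849525/34527867689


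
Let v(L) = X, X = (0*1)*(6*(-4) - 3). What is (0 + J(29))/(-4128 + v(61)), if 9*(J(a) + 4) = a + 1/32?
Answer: 223/1188864 ≈ 0.00018757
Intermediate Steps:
X = 0 (X = 0*(-24 - 3) = 0*(-27) = 0)
v(L) = 0
J(a) = -1151/288 + a/9 (J(a) = -4 + (a + 1/32)/9 = -4 + (1/32 + a)/9 = -4 + (1/288 + a/9) = -1151/288 + a/9)
(0 + J(29))/(-4128 + v(61)) = (0 + (-1151/288 + (1/9)*29))/(-4128 + 0) = (0 + (-1151/288 + 29/9))/(-4128) = (0 - 223/288)*(-1/4128) = -223/288*(-1/4128) = 223/1188864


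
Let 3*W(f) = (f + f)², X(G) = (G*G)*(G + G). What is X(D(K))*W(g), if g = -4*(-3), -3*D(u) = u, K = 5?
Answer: -16000/9 ≈ -1777.8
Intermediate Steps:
D(u) = -u/3
g = 12
X(G) = 2*G³ (X(G) = G²*(2*G) = 2*G³)
W(f) = 4*f²/3 (W(f) = (f + f)²/3 = (2*f)²/3 = (4*f²)/3 = 4*f²/3)
X(D(K))*W(g) = (2*(-⅓*5)³)*((4/3)*12²) = (2*(-5/3)³)*((4/3)*144) = (2*(-125/27))*192 = -250/27*192 = -16000/9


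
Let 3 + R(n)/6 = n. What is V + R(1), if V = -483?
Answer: -495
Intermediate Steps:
R(n) = -18 + 6*n
V + R(1) = -483 + (-18 + 6*1) = -483 + (-18 + 6) = -483 - 12 = -495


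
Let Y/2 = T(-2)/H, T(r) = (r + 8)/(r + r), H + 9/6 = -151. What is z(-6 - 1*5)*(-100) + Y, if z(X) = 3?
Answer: -91494/305 ≈ -299.98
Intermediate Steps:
H = -305/2 (H = -3/2 - 151 = -305/2 ≈ -152.50)
T(r) = (8 + r)/(2*r) (T(r) = (8 + r)/((2*r)) = (8 + r)*(1/(2*r)) = (8 + r)/(2*r))
Y = 6/305 (Y = 2*(((1/2)*(8 - 2)/(-2))/(-305/2)) = 2*(((1/2)*(-1/2)*6)*(-2/305)) = 2*(-3/2*(-2/305)) = 2*(3/305) = 6/305 ≈ 0.019672)
z(-6 - 1*5)*(-100) + Y = 3*(-100) + 6/305 = -300 + 6/305 = -91494/305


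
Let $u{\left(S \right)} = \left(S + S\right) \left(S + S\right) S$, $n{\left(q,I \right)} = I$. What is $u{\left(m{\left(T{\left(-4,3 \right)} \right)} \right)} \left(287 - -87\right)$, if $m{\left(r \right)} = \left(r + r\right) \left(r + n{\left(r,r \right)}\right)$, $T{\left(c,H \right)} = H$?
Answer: $69797376$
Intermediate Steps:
$m{\left(r \right)} = 4 r^{2}$ ($m{\left(r \right)} = \left(r + r\right) \left(r + r\right) = 2 r 2 r = 4 r^{2}$)
$u{\left(S \right)} = 4 S^{3}$ ($u{\left(S \right)} = 2 S 2 S S = 4 S^{2} S = 4 S^{3}$)
$u{\left(m{\left(T{\left(-4,3 \right)} \right)} \right)} \left(287 - -87\right) = 4 \left(4 \cdot 3^{2}\right)^{3} \left(287 - -87\right) = 4 \left(4 \cdot 9\right)^{3} \left(287 + 87\right) = 4 \cdot 36^{3} \cdot 374 = 4 \cdot 46656 \cdot 374 = 186624 \cdot 374 = 69797376$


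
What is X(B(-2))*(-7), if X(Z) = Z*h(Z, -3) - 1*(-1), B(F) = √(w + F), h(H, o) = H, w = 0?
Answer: 7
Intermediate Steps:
B(F) = √F (B(F) = √(0 + F) = √F)
X(Z) = 1 + Z² (X(Z) = Z*Z - 1*(-1) = Z² + 1 = 1 + Z²)
X(B(-2))*(-7) = (1 + (√(-2))²)*(-7) = (1 + (I*√2)²)*(-7) = (1 - 2)*(-7) = -1*(-7) = 7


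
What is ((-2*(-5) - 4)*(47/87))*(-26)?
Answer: -2444/29 ≈ -84.276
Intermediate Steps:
((-2*(-5) - 4)*(47/87))*(-26) = ((10 - 4)*(47*(1/87)))*(-26) = (6*(47/87))*(-26) = (94/29)*(-26) = -2444/29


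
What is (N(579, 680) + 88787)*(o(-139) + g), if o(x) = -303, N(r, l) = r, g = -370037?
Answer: -33095804440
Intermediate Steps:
(N(579, 680) + 88787)*(o(-139) + g) = (579 + 88787)*(-303 - 370037) = 89366*(-370340) = -33095804440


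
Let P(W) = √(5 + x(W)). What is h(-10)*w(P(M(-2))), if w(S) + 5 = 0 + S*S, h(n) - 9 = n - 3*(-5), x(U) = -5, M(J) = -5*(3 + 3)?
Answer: -70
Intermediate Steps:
M(J) = -30 (M(J) = -5*6 = -30)
h(n) = 24 + n (h(n) = 9 + (n - 3*(-5)) = 9 + (n + 15) = 9 + (15 + n) = 24 + n)
P(W) = 0 (P(W) = √(5 - 5) = √0 = 0)
w(S) = -5 + S² (w(S) = -5 + (0 + S*S) = -5 + (0 + S²) = -5 + S²)
h(-10)*w(P(M(-2))) = (24 - 10)*(-5 + 0²) = 14*(-5 + 0) = 14*(-5) = -70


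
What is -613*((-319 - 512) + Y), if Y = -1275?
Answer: 1290978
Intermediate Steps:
-613*((-319 - 512) + Y) = -613*((-319 - 512) - 1275) = -613*(-831 - 1275) = -613*(-2106) = 1290978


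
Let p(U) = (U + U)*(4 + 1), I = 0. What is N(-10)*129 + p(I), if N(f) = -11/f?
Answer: 1419/10 ≈ 141.90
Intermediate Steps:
p(U) = 10*U (p(U) = (2*U)*5 = 10*U)
N(-10)*129 + p(I) = -11/(-10)*129 + 10*0 = -11*(-⅒)*129 + 0 = (11/10)*129 + 0 = 1419/10 + 0 = 1419/10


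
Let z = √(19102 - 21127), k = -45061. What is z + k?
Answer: -45061 + 45*I ≈ -45061.0 + 45.0*I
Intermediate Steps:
z = 45*I (z = √(-2025) = 45*I ≈ 45.0*I)
z + k = 45*I - 45061 = -45061 + 45*I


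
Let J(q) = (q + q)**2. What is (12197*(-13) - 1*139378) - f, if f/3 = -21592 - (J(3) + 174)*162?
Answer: -131103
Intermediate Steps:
J(q) = 4*q**2 (J(q) = (2*q)**2 = 4*q**2)
f = -166836 (f = 3*(-21592 - (4*3**2 + 174)*162) = 3*(-21592 - (4*9 + 174)*162) = 3*(-21592 - (36 + 174)*162) = 3*(-21592 - 210*162) = 3*(-21592 - 1*34020) = 3*(-21592 - 34020) = 3*(-55612) = -166836)
(12197*(-13) - 1*139378) - f = (12197*(-13) - 1*139378) - 1*(-166836) = (-158561 - 139378) + 166836 = -297939 + 166836 = -131103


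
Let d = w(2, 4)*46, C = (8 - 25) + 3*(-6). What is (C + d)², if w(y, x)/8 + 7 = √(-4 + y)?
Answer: 6546473 - 1921696*I*√2 ≈ 6.5465e+6 - 2.7177e+6*I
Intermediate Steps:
w(y, x) = -56 + 8*√(-4 + y)
C = -35 (C = -17 - 18 = -35)
d = -2576 + 368*I*√2 (d = (-56 + 8*√(-4 + 2))*46 = (-56 + 8*√(-2))*46 = (-56 + 8*(I*√2))*46 = (-56 + 8*I*√2)*46 = -2576 + 368*I*√2 ≈ -2576.0 + 520.43*I)
(C + d)² = (-35 + (-2576 + 368*I*√2))² = (-2611 + 368*I*√2)²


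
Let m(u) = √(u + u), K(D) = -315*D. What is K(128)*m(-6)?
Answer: -80640*I*√3 ≈ -1.3967e+5*I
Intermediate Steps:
m(u) = √2*√u (m(u) = √(2*u) = √2*√u)
K(128)*m(-6) = (-315*128)*(√2*√(-6)) = -40320*√2*I*√6 = -80640*I*√3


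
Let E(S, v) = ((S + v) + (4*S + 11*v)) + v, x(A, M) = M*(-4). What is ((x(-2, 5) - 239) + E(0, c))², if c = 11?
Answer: 13456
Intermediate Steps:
x(A, M) = -4*M
E(S, v) = 5*S + 13*v (E(S, v) = (5*S + 12*v) + v = 5*S + 13*v)
((x(-2, 5) - 239) + E(0, c))² = ((-4*5 - 239) + (5*0 + 13*11))² = ((-20 - 239) + (0 + 143))² = (-259 + 143)² = (-116)² = 13456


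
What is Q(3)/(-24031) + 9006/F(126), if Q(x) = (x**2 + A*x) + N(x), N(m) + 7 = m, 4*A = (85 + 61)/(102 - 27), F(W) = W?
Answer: 257645681/3604650 ≈ 71.476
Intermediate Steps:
A = 73/150 (A = ((85 + 61)/(102 - 27))/4 = (146/75)/4 = (146*(1/75))/4 = (1/4)*(146/75) = 73/150 ≈ 0.48667)
N(m) = -7 + m
Q(x) = -7 + x**2 + 223*x/150 (Q(x) = (x**2 + 73*x/150) + (-7 + x) = -7 + x**2 + 223*x/150)
Q(3)/(-24031) + 9006/F(126) = (-7 + 3**2 + (223/150)*3)/(-24031) + 9006/126 = (-7 + 9 + 223/50)*(-1/24031) + 9006*(1/126) = (323/50)*(-1/24031) + 1501/21 = -323/1201550 + 1501/21 = 257645681/3604650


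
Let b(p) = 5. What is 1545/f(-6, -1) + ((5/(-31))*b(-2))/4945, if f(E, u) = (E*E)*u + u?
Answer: -47368340/1134383 ≈ -41.757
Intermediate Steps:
f(E, u) = u + u*E² (f(E, u) = E²*u + u = u*E² + u = u + u*E²)
1545/f(-6, -1) + ((5/(-31))*b(-2))/4945 = 1545/((-(1 + (-6)²))) + ((5/(-31))*5)/4945 = 1545/((-(1 + 36))) + ((5*(-1/31))*5)*(1/4945) = 1545/((-1*37)) - 5/31*5*(1/4945) = 1545/(-37) - 25/31*1/4945 = 1545*(-1/37) - 5/30659 = -1545/37 - 5/30659 = -47368340/1134383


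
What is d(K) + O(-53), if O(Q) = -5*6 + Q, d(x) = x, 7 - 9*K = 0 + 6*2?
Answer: -752/9 ≈ -83.556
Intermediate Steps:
K = -5/9 (K = 7/9 - (0 + 6*2)/9 = 7/9 - (0 + 12)/9 = 7/9 - 1/9*12 = 7/9 - 4/3 = -5/9 ≈ -0.55556)
O(Q) = -30 + Q
d(K) + O(-53) = -5/9 + (-30 - 53) = -5/9 - 83 = -752/9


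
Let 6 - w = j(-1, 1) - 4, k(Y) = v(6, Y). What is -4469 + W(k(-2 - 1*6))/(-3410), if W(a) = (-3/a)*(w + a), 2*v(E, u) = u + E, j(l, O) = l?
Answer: -1523932/341 ≈ -4469.0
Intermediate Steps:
v(E, u) = E/2 + u/2 (v(E, u) = (u + E)/2 = (E + u)/2 = E/2 + u/2)
k(Y) = 3 + Y/2 (k(Y) = (½)*6 + Y/2 = 3 + Y/2)
w = 11 (w = 6 - (-1 - 4) = 6 - 1*(-5) = 6 + 5 = 11)
W(a) = -3*(11 + a)/a (W(a) = (-3/a)*(11 + a) = -3*(11 + a)/a)
-4469 + W(k(-2 - 1*6))/(-3410) = -4469 + (-3 - 33/(3 + (-2 - 1*6)/2))/(-3410) = -4469 + (-3 - 33/(3 + (-2 - 6)/2))*(-1/3410) = -4469 + (-3 - 33/(3 + (½)*(-8)))*(-1/3410) = -4469 + (-3 - 33/(3 - 4))*(-1/3410) = -4469 + (-3 - 33/(-1))*(-1/3410) = -4469 + (-3 - 33*(-1))*(-1/3410) = -4469 + (-3 + 33)*(-1/3410) = -4469 + 30*(-1/3410) = -4469 - 3/341 = -1523932/341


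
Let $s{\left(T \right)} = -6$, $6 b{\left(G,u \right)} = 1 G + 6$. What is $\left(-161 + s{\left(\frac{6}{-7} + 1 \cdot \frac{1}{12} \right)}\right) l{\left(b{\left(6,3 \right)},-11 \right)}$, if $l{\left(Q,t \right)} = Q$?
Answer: $-334$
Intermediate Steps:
$b{\left(G,u \right)} = 1 + \frac{G}{6}$ ($b{\left(G,u \right)} = \frac{1 G + 6}{6} = \frac{G + 6}{6} = \frac{6 + G}{6} = 1 + \frac{G}{6}$)
$\left(-161 + s{\left(\frac{6}{-7} + 1 \cdot \frac{1}{12} \right)}\right) l{\left(b{\left(6,3 \right)},-11 \right)} = \left(-161 - 6\right) \left(1 + \frac{1}{6} \cdot 6\right) = - 167 \left(1 + 1\right) = \left(-167\right) 2 = -334$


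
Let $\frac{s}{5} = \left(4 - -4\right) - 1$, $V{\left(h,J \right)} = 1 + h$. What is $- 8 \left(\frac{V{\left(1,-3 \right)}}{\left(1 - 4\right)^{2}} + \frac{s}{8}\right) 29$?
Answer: $- \frac{9599}{9} \approx -1066.6$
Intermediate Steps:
$s = 35$ ($s = 5 \left(\left(4 - -4\right) - 1\right) = 5 \left(\left(4 + 4\right) - 1\right) = 5 \left(8 - 1\right) = 5 \cdot 7 = 35$)
$- 8 \left(\frac{V{\left(1,-3 \right)}}{\left(1 - 4\right)^{2}} + \frac{s}{8}\right) 29 = - 8 \left(\frac{1 + 1}{\left(1 - 4\right)^{2}} + \frac{35}{8}\right) 29 = - 8 \left(\frac{2}{\left(-3\right)^{2}} + 35 \cdot \frac{1}{8}\right) 29 = - 8 \left(\frac{2}{9} + \frac{35}{8}\right) 29 = \left(-8\right) \frac{331}{72} \cdot 29 = \left(- \frac{331}{9}\right) 29 = - \frac{9599}{9}$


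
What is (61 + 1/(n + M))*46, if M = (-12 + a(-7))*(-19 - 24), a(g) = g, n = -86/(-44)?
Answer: 50556714/18017 ≈ 2806.1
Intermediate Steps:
n = 43/22 (n = -86*(-1/44) = 43/22 ≈ 1.9545)
M = 817 (M = (-12 - 7)*(-19 - 24) = -19*(-43) = 817)
(61 + 1/(n + M))*46 = (61 + 1/(43/22 + 817))*46 = (61 + 1/(18017/22))*46 = (61 + 22/18017)*46 = (1099059/18017)*46 = 50556714/18017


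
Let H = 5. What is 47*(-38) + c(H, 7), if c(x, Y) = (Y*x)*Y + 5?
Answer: -1536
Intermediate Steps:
c(x, Y) = 5 + x*Y² (c(x, Y) = x*Y² + 5 = 5 + x*Y²)
47*(-38) + c(H, 7) = 47*(-38) + (5 + 5*7²) = -1786 + (5 + 5*49) = -1786 + (5 + 245) = -1786 + 250 = -1536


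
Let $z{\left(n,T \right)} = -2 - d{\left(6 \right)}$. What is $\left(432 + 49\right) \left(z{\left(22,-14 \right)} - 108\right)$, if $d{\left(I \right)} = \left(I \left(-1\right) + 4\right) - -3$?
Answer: $-53391$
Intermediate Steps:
$d{\left(I \right)} = 7 - I$ ($d{\left(I \right)} = \left(- I + 4\right) + 3 = \left(4 - I\right) + 3 = 7 - I$)
$z{\left(n,T \right)} = -3$ ($z{\left(n,T \right)} = -2 - \left(7 - 6\right) = -2 - 1 = -3$)
$\left(432 + 49\right) \left(z{\left(22,-14 \right)} - 108\right) = \left(432 + 49\right) \left(-3 - 108\right) = 481 \left(-111\right) = -53391$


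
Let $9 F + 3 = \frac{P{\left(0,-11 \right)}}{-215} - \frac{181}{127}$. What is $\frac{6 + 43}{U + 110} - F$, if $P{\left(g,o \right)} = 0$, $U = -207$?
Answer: $- \frac{1493}{110871} \approx -0.013466$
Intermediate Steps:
$F = - \frac{562}{1143}$ ($F = - \frac{1}{3} + \frac{\frac{0}{-215} - \frac{181}{127}}{9} = - \frac{1}{3} + \frac{0 \left(- \frac{1}{215}\right) - \frac{181}{127}}{9} = - \frac{1}{3} + \frac{0 - \frac{181}{127}}{9} = - \frac{1}{3} + \frac{1}{9} \left(- \frac{181}{127}\right) = - \frac{1}{3} - \frac{181}{1143} = - \frac{562}{1143} \approx -0.49169$)
$\frac{6 + 43}{U + 110} - F = \frac{6 + 43}{-207 + 110} - - \frac{562}{1143} = \frac{49}{-97} + \frac{562}{1143} = 49 \left(- \frac{1}{97}\right) + \frac{562}{1143} = - \frac{49}{97} + \frac{562}{1143} = - \frac{1493}{110871}$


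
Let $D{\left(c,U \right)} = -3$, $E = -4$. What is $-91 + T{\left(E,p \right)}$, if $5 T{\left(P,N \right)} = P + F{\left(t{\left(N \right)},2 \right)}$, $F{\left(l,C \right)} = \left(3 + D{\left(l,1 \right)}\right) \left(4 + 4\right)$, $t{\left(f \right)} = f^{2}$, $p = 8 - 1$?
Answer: $- \frac{459}{5} \approx -91.8$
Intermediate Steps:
$p = 7$
$F{\left(l,C \right)} = 0$ ($F{\left(l,C \right)} = \left(3 - 3\right) \left(4 + 4\right) = 0 \cdot 8 = 0$)
$T{\left(P,N \right)} = \frac{P}{5}$ ($T{\left(P,N \right)} = \frac{P + 0}{5} = \frac{P}{5}$)
$-91 + T{\left(E,p \right)} = -91 + \frac{1}{5} \left(-4\right) = -91 - \frac{4}{5} = - \frac{459}{5}$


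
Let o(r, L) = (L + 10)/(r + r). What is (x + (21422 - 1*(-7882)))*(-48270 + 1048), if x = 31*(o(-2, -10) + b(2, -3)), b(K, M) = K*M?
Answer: -1375010196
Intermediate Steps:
o(r, L) = (10 + L)/(2*r) (o(r, L) = (10 + L)/((2*r)) = (10 + L)*(1/(2*r)) = (10 + L)/(2*r))
x = -186 (x = 31*((1/2)*(10 - 10)/(-2) + 2*(-3)) = 31*((1/2)*(-1/2)*0 - 6) = 31*(0 - 6) = 31*(-6) = -186)
(x + (21422 - 1*(-7882)))*(-48270 + 1048) = (-186 + (21422 - 1*(-7882)))*(-48270 + 1048) = (-186 + (21422 + 7882))*(-47222) = (-186 + 29304)*(-47222) = 29118*(-47222) = -1375010196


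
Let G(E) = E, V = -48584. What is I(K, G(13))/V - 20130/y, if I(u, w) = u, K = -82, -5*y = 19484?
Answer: 611447161/118326332 ≈ 5.1675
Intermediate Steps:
y = -19484/5 (y = -⅕*19484 = -19484/5 ≈ -3896.8)
I(K, G(13))/V - 20130/y = -82/(-48584) - 20130/(-19484/5) = -82*(-1/48584) - 20130*(-5/19484) = 41/24292 + 50325/9742 = 611447161/118326332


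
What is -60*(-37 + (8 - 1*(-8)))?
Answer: 1260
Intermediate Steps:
-60*(-37 + (8 - 1*(-8))) = -60*(-37 + (8 + 8)) = -60*(-37 + 16) = -60*(-21) = 1260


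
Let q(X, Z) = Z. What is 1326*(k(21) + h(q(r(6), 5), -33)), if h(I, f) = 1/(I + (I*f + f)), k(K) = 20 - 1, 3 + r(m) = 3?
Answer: 4861116/193 ≈ 25187.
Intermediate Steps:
r(m) = 0 (r(m) = -3 + 3 = 0)
k(K) = 19
h(I, f) = 1/(I + f + I*f) (h(I, f) = 1/(I + (f + I*f)) = 1/(I + f + I*f))
1326*(k(21) + h(q(r(6), 5), -33)) = 1326*(19 + 1/(5 - 33 + 5*(-33))) = 1326*(19 + 1/(5 - 33 - 165)) = 1326*(19 + 1/(-193)) = 1326*(19 - 1/193) = 1326*(3666/193) = 4861116/193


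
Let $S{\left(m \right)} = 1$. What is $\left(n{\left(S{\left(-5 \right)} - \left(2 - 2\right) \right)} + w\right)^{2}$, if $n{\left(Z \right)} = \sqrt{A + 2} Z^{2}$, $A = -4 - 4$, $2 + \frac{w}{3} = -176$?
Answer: $\left(534 - i \sqrt{6}\right)^{2} \approx 2.8515 \cdot 10^{5} - 2616.0 i$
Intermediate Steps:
$w = -534$ ($w = -6 + 3 \left(-176\right) = -6 - 528 = -534$)
$A = -8$ ($A = -4 - 4 = -8$)
$n{\left(Z \right)} = i \sqrt{6} Z^{2}$ ($n{\left(Z \right)} = \sqrt{-8 + 2} Z^{2} = \sqrt{-6} Z^{2} = i \sqrt{6} Z^{2}$)
$\left(n{\left(S{\left(-5 \right)} - \left(2 - 2\right) \right)} + w\right)^{2} = \left(i \sqrt{6} \left(1 - \left(2 - 2\right)\right)^{2} - 534\right)^{2} = \left(i \sqrt{6} \left(1 - 0\right)^{2} - 534\right)^{2} = \left(i \sqrt{6} \left(1 + 0\right)^{2} - 534\right)^{2} = \left(i \sqrt{6} \cdot 1^{2} - 534\right)^{2} = \left(i \sqrt{6} \cdot 1 - 534\right)^{2} = \left(i \sqrt{6} - 534\right)^{2} = \left(-534 + i \sqrt{6}\right)^{2}$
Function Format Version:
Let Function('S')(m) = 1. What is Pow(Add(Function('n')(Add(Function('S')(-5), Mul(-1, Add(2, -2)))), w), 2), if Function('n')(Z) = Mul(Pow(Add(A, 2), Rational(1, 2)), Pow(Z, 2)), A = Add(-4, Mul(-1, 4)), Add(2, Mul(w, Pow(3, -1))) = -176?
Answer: Pow(Add(534, Mul(-1, I, Pow(6, Rational(1, 2)))), 2) ≈ Add(2.8515e+5, Mul(-2616., I))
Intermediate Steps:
w = -534 (w = Add(-6, Mul(3, -176)) = Add(-6, -528) = -534)
A = -8 (A = Add(-4, -4) = -8)
Function('n')(Z) = Mul(I, Pow(6, Rational(1, 2)), Pow(Z, 2)) (Function('n')(Z) = Mul(Pow(Add(-8, 2), Rational(1, 2)), Pow(Z, 2)) = Mul(Pow(-6, Rational(1, 2)), Pow(Z, 2)) = Mul(Mul(I, Pow(6, Rational(1, 2))), Pow(Z, 2)) = Mul(I, Pow(6, Rational(1, 2)), Pow(Z, 2)))
Pow(Add(Function('n')(Add(Function('S')(-5), Mul(-1, Add(2, -2)))), w), 2) = Pow(Add(Mul(I, Pow(6, Rational(1, 2)), Pow(Add(1, Mul(-1, Add(2, -2))), 2)), -534), 2) = Pow(Add(Mul(I, Pow(6, Rational(1, 2)), Pow(Add(1, Mul(-1, 0)), 2)), -534), 2) = Pow(Add(Mul(I, Pow(6, Rational(1, 2)), Pow(Add(1, 0), 2)), -534), 2) = Pow(Add(Mul(I, Pow(6, Rational(1, 2)), Pow(1, 2)), -534), 2) = Pow(Add(Mul(I, Pow(6, Rational(1, 2)), 1), -534), 2) = Pow(Add(Mul(I, Pow(6, Rational(1, 2))), -534), 2) = Pow(Add(-534, Mul(I, Pow(6, Rational(1, 2)))), 2)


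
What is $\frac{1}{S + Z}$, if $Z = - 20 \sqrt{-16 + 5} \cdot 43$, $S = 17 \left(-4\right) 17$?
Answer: $\frac{i}{4 \left(- 289 i + 215 \sqrt{11}\right)} \approx -0.00012204 + 0.00030113 i$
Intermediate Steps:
$S = -1156$ ($S = \left(-68\right) 17 = -1156$)
$Z = - 860 i \sqrt{11}$ ($Z = - 20 \sqrt{-11} \cdot 43 = - 20 i \sqrt{11} \cdot 43 = - 860 i \sqrt{11} \approx - 2852.3 i$)
$\frac{1}{S + Z} = \frac{1}{-1156 - 860 i \sqrt{11}}$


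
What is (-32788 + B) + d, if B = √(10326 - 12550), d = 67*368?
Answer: -8132 + 4*I*√139 ≈ -8132.0 + 47.159*I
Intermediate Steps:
d = 24656
B = 4*I*√139 (B = √(-2224) = 4*I*√139 ≈ 47.159*I)
(-32788 + B) + d = (-32788 + 4*I*√139) + 24656 = -8132 + 4*I*√139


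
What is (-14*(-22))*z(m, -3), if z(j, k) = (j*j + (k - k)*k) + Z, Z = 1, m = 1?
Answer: 616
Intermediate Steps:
z(j, k) = 1 + j**2 (z(j, k) = (j*j + (k - k)*k) + 1 = (j**2 + 0*k) + 1 = (j**2 + 0) + 1 = j**2 + 1 = 1 + j**2)
(-14*(-22))*z(m, -3) = (-14*(-22))*(1 + 1**2) = 308*(1 + 1) = 308*2 = 616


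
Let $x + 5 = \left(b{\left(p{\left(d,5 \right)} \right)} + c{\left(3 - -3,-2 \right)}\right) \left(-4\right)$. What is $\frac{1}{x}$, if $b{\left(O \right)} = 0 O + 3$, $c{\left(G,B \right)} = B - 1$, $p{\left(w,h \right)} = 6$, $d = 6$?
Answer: $- \frac{1}{5} \approx -0.2$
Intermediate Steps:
$c{\left(G,B \right)} = -1 + B$ ($c{\left(G,B \right)} = B - 1 = -1 + B$)
$b{\left(O \right)} = 3$ ($b{\left(O \right)} = 0 + 3 = 3$)
$x = -5$ ($x = -5 + \left(3 - 3\right) \left(-4\right) = -5 + 0 \left(-4\right) = -5 + 0 = -5$)
$\frac{1}{x} = \frac{1}{-5} = - \frac{1}{5}$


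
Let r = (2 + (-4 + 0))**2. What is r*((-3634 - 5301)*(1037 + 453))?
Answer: -53252600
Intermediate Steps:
r = 4 (r = (2 - 4)**2 = (-2)**2 = 4)
r*((-3634 - 5301)*(1037 + 453)) = 4*((-3634 - 5301)*(1037 + 453)) = 4*(-8935*1490) = 4*(-13313150) = -53252600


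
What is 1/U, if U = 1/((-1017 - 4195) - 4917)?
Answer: -10129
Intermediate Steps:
U = -1/10129 (U = 1/(-5212 - 4917) = 1/(-10129) = -1/10129 ≈ -9.8726e-5)
1/U = 1/(-1/10129) = -10129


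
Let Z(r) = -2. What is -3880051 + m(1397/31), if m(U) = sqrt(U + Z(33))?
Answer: -3880051 + sqrt(41385)/31 ≈ -3.8800e+6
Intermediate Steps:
m(U) = sqrt(-2 + U) (m(U) = sqrt(U - 2) = sqrt(-2 + U))
-3880051 + m(1397/31) = -3880051 + sqrt(-2 + 1397/31) = -3880051 + sqrt(1335/31) = -3880051 + sqrt(41385)/31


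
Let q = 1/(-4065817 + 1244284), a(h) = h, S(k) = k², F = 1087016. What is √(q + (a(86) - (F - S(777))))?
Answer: I*√3846786581798296422/2821533 ≈ 695.13*I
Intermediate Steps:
q = -1/2821533 (q = 1/(-2821533) = -1/2821533 ≈ -3.5442e-7)
√(q + (a(86) - (F - S(777)))) = √(-1/2821533 + (86 - (1087016 - 1*777²))) = √(-1/2821533 + (86 - (1087016 - 1*603729))) = √(-1/2821533 + (86 - (1087016 - 603729))) = √(-1/2821533 + (86 - 1*483287)) = √(-1/2821533 + (86 - 483287)) = √(-1/2821533 - 483201) = √(-1363367567134/2821533) = I*√3846786581798296422/2821533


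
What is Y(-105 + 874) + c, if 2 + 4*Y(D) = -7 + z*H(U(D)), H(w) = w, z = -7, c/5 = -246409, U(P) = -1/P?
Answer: -1894888667/1538 ≈ -1.2320e+6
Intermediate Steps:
c = -1232045 (c = 5*(-246409) = -1232045)
Y(D) = -9/4 + 7/(4*D) (Y(D) = -1/2 + (-7 - (-7)/D)/4 = -1/2 + (-7 + 7/D)/4 = -1/2 + (-7/4 + 7/(4*D)) = -9/4 + 7/(4*D))
Y(-105 + 874) + c = (7 - 9*(-105 + 874))/(4*(-105 + 874)) - 1232045 = (1/4)*(7 - 9*769)/769 - 1232045 = (1/4)*(1/769)*(7 - 6921) - 1232045 = (1/4)*(1/769)*(-6914) - 1232045 = -3457/1538 - 1232045 = -1894888667/1538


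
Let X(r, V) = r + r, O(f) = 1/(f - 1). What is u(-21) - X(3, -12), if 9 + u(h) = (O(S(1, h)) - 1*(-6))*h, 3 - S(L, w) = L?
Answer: -162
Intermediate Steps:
S(L, w) = 3 - L
O(f) = 1/(-1 + f)
X(r, V) = 2*r
u(h) = -9 + 7*h (u(h) = -9 + (1/(-1 + (3 - 1*1)) - 1*(-6))*h = -9 + (1/(-1 + (3 - 1)) + 6)*h = -9 + (1/(-1 + 2) + 6)*h = -9 + (1/1 + 6)*h = -9 + (1 + 6)*h = -9 + 7*h)
u(-21) - X(3, -12) = (-9 + 7*(-21)) - 2*3 = (-9 - 147) - 1*6 = -156 - 6 = -162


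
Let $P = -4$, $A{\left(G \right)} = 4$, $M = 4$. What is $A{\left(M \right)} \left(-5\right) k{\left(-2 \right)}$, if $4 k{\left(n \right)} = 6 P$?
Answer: $120$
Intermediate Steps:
$k{\left(n \right)} = -6$ ($k{\left(n \right)} = \frac{6 \left(-4\right)}{4} = \frac{1}{4} \left(-24\right) = -6$)
$A{\left(M \right)} \left(-5\right) k{\left(-2 \right)} = 4 \left(-5\right) \left(-6\right) = \left(-20\right) \left(-6\right) = 120$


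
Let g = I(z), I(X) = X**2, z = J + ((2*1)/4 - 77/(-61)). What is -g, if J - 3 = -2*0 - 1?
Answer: -210681/14884 ≈ -14.155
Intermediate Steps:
J = 2 (J = 3 + (-2*0 - 1) = 3 + (0 - 1) = 3 - 1 = 2)
z = 459/122 (z = 2 + ((2*1)/4 - 77/(-61)) = 2 + (2*(1/4) - 77*(-1/61)) = 2 + (1/2 + 77/61) = 2 + 215/122 = 459/122 ≈ 3.7623)
g = 210681/14884 (g = (459/122)**2 = 210681/14884 ≈ 14.155)
-g = -1*210681/14884 = -210681/14884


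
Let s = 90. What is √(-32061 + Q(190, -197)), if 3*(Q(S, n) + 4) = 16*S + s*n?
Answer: I*√332655/3 ≈ 192.25*I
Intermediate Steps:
Q(S, n) = -4 + 30*n + 16*S/3 (Q(S, n) = -4 + (16*S + 90*n)/3 = -4 + (30*n + 16*S/3) = -4 + 30*n + 16*S/3)
√(-32061 + Q(190, -197)) = √(-32061 + (-4 + 30*(-197) + (16/3)*190)) = √(-32061 + (-4 - 5910 + 3040/3)) = √(-32061 - 14702/3) = √(-110885/3) = I*√332655/3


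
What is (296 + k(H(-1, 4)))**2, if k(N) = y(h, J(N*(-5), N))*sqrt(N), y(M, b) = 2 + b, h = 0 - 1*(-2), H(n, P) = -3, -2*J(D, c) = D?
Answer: 350101/4 - 3256*I*sqrt(3) ≈ 87525.0 - 5639.6*I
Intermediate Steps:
J(D, c) = -D/2
h = 2 (h = 0 + 2 = 2)
k(N) = sqrt(N)*(2 + 5*N/2) (k(N) = (2 - N*(-5)/2)*sqrt(N) = (2 - (-5)*N/2)*sqrt(N) = (2 + 5*N/2)*sqrt(N) = sqrt(N)*(2 + 5*N/2))
(296 + k(H(-1, 4)))**2 = (296 + sqrt(-3)*(4 + 5*(-3))/2)**2 = (296 + (I*sqrt(3))*(4 - 15)/2)**2 = (296 + (1/2)*(I*sqrt(3))*(-11))**2 = (296 - 11*I*sqrt(3)/2)**2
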